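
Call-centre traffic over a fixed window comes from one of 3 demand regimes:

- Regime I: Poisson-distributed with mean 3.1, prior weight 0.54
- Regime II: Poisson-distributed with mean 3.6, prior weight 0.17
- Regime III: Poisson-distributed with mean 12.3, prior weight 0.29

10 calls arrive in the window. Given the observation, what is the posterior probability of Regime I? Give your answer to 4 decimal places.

The responsibility of component k is w_k f_k(x) divided by Σ_j w_j f_j(x).
Poisson probabilities:
  f_I = 0.00101752
  f_II = 0.00275297
  f_III = 0.0994182
Prior × likelihood for each component:
  w_I·f_I = 0.54 × 0.00101752 = 0.000549458
  w_II·f_II = 0.17 × 0.00275297 = 0.000468005
  w_III·f_III = 0.29 × 0.0994182 = 0.0288313
Normaliser: 0.000549458 + 0.000468005 + 0.0288313 = 0.0298487
So the posterior for Regime I is 0.000549458 / 0.0298487 ≈ 0.0184.

0.0184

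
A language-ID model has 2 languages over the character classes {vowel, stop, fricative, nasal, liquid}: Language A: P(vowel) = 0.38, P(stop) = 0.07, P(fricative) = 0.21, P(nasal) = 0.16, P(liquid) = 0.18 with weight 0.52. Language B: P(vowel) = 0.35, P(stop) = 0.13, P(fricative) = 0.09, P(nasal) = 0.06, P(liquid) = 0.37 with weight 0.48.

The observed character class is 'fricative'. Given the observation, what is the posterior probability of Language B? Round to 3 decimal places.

Posterior ∝ prior × likelihood, so P(k | x) ∝ π_k f_k(x); normalise over all components.
Categorical probabilities:
  f_A = 0.21
  f_B = 0.09
Multiply by the mixture weights:
  π_A·f_A = 0.52 × 0.21 = 0.1092
  π_B·f_B = 0.48 × 0.09 = 0.0432
Evidence: 0.1092 + 0.0432 = 0.1524
P(Language B | x) = 0.0432 / 0.1524 ≈ 0.283

0.283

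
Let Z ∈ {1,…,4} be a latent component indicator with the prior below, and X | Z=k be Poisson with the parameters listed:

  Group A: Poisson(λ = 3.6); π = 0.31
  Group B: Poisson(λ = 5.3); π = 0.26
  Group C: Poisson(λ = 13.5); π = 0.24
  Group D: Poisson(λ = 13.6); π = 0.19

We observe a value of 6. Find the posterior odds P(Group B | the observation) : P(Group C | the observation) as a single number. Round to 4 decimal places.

The posterior odds equal the prior odds times the likelihood ratio: (P(Z=i)/P(Z=j))·(f_i(x)/f_j(x)).
Evaluate each component's likelihood at the observed value:
  f_A = 0.0826081
  f_B = 0.15366
  f_C = 0.0115264
  f_D = 0.0109017
Posterior odds = (P(Z=B)·f_B) / (P(Z=C)·f_C) = (0.26·0.15366) / (0.24·0.0115264) = 0.0399517 / 0.00276634 ≈ 14.4421

14.4421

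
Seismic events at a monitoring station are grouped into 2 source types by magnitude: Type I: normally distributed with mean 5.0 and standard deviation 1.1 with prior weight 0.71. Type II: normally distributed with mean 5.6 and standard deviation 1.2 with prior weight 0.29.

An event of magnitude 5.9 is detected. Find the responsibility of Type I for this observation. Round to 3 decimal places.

0.664

The responsibility of component k is P(Z=k) f_k(x) divided by Σ_j P(Z=j) f_j(x).
Normal densities:
  L_I = (1/(1.1·√(2π)))·exp(−(5.9−5.0)²/(2·1.1²)) = 0.362675·exp(-0.33471) = 0.25951
  L_II = (1/(1.2·√(2π)))·exp(−(5.9−5.6)²/(2·1.2²)) = 0.332452·exp(-0.03125) = 0.322223
Unnormalised posteriors:
  P(Z=I)·L_I = 0.71 × 0.25951 = 0.184252
  P(Z=II)·L_II = 0.29 × 0.322223 = 0.0934448
Denominator: 0.184252 + 0.0934448 = 0.277697
So the posterior for Type I is 0.184252 / 0.277697 ≈ 0.664.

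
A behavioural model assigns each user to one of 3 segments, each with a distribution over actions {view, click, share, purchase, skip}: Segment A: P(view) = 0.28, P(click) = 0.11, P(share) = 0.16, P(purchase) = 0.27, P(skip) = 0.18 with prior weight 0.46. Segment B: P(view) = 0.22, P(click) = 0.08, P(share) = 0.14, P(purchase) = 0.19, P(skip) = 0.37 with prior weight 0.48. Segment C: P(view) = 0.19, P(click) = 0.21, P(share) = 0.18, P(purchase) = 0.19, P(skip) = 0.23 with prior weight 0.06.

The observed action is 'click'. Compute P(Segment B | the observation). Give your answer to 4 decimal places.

P(component k | x) = P(Z=k)·f_k(x) / marginal(x), where marginal(x) = Σ_j P(Z=j)·f_j(x).
Evaluate each component's likelihood at the observed value:
  L_A = 0.11
  L_B = 0.08
  L_C = 0.21
Weight by the priors:
  P(Z=A)·L_A = 0.46 × 0.11 = 0.0506
  P(Z=B)·L_B = 0.48 × 0.08 = 0.0384
  P(Z=C)·L_C = 0.06 × 0.21 = 0.0126
Sum: 0.0506 + 0.0384 + 0.0126 = 0.1016
P(Segment B | the observation) = 0.0384 / 0.1016 ≈ 0.3780

0.3780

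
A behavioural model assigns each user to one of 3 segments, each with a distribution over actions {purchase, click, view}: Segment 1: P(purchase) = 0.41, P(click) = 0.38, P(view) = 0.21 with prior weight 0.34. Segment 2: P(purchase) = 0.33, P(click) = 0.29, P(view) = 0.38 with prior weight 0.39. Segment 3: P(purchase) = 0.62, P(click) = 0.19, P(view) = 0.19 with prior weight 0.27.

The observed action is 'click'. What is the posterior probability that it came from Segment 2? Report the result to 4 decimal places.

By Bayes' theorem, P(k | x) = w_k f_k(x) / Σ_j w_j f_j(x).
Evaluate each component's likelihood at the observed value:
  p_1 = 0.38
  p_2 = 0.29
  p_3 = 0.19
Multiply by the mixture weights:
  w_1·p_1 = 0.34 × 0.38 = 0.1292
  w_2·p_2 = 0.39 × 0.29 = 0.1131
  w_3·p_3 = 0.27 × 0.19 = 0.0513
Normaliser: 0.1292 + 0.1131 + 0.0513 = 0.2936
Responsibility of Segment 2: 0.1131 / 0.2936 ≈ 0.3852

0.3852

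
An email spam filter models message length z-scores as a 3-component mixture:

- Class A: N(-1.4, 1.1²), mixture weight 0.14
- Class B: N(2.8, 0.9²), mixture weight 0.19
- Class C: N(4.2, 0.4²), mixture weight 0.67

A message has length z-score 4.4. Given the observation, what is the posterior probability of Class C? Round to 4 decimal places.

0.9714

By Bayes' theorem, P(k | x) = π_k f_k(x) / Σ_j π_j f_j(x).
Evaluate each component's likelihood at the observed value:
  f_A = (1/(1.1·√(2π)))·exp(−(4.4−-1.4)²/(2·1.1²)) = 0.362675·exp(-13.90083) = 3.33016e-07
  f_B = (1/(0.9·√(2π)))·exp(−(4.4−2.8)²/(2·0.9²)) = 0.443269·exp(-1.58025) = 0.0912799
  f_C = (1/(0.4·√(2π)))·exp(−(4.4−4.2)²/(2·0.4²)) = 0.997356·exp(-0.12500) = 0.880163
Unnormalised posteriors:
  π_A·f_A = 0.14 × 3.33016e-07 = 4.66222e-08
  π_B·f_B = 0.19 × 0.0912799 = 0.0173432
  π_C·f_C = 0.67 × 0.880163 = 0.589709
Evidence: 4.66222e-08 + 0.0173432 + 0.589709 = 0.607053
So the posterior for Class C is 0.589709 / 0.607053 ≈ 0.9714.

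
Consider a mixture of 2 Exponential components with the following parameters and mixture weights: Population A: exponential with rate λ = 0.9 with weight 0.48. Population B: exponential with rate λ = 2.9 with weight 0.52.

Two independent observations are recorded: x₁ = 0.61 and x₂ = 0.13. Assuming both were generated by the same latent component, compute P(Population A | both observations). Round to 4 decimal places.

The responsibility of component k is π_k f_k(x) divided by Σ_j π_j f_j(x).
Since both observations come from the same component, the likelihood for component k is f_k(x₁)·f_k(x₂).
  p_A = [0.519774] × [0.800627] = 0.416145
  p_B = [0.49446] × [1.98916] = 0.983558
Prior × likelihood for each component:
  π_A·p_A = 0.48 × 0.416145 = 0.19975
  π_B·p_B = 0.52 × 0.983558 = 0.51145
Denominator: 0.19975 + 0.51145 = 0.7112
P(Population A | x) = 0.19975 / 0.7112 ≈ 0.2809

0.2809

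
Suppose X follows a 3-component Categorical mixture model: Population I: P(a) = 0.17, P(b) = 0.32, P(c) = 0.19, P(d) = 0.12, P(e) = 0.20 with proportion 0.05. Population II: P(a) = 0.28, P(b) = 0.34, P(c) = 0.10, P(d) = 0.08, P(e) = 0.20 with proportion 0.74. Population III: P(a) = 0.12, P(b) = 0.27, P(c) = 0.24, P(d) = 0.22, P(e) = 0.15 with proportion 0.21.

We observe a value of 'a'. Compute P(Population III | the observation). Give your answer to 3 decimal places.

0.105

Posterior ∝ prior × likelihood, so P(k | x) ∝ π_k f_k(x); normalise over all components.
Categorical probabilities:
  f_I = 0.17
  f_II = 0.28
  f_III = 0.12
Weight by the priors:
  π_I·f_I = 0.05 × 0.17 = 0.0085
  π_II·f_II = 0.74 × 0.28 = 0.2072
  π_III·f_III = 0.21 × 0.12 = 0.0252
Marginal: 0.0085 + 0.2072 + 0.0252 = 0.2409
P(Population III | the observation) = 0.0252 / 0.2409 ≈ 0.105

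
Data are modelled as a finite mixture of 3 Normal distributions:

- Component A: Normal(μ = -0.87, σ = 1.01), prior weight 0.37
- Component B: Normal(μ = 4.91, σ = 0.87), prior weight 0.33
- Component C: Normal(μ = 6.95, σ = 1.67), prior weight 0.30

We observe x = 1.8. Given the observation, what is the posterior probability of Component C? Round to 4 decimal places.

0.1162

Posterior ∝ prior × likelihood, so P(k | x) ∝ π_k f_k(x); normalise over all components.
Evaluate each component's likelihood at the observed value:
  p_A = (1/(1.01·√(2π)))·exp(−(1.8−-0.87)²/(2·1.01²)) = 0.394992·exp(-3.49422) = 0.0119969
  p_B = (1/(0.87·√(2π)))·exp(−(1.8−4.91)²/(2·0.87²)) = 0.458554·exp(-6.38929) = 0.000770122
  p_C = (1/(1.67·√(2π)))·exp(−(1.8−6.95)²/(2·1.67²)) = 0.238888·exp(-4.75501) = 0.00205645
Multiply by the mixture weights:
  π_A·p_A = 0.37 × 0.0119969 = 0.00443886
  π_B·p_B = 0.33 × 0.000770122 = 0.00025414
  π_C·p_C = 0.30 × 0.00205645 = 0.000616936
Sum: 0.00443886 + 0.00025414 + 0.000616936 = 0.00530994
P(Component C | 1.8) ≈ 0.1162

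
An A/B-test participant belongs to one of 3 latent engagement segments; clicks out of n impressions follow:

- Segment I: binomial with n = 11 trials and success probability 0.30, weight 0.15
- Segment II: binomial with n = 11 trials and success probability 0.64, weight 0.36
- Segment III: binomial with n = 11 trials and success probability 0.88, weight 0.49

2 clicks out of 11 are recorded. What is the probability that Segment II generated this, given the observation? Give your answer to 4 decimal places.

0.0268

P(component k | x) = π_k·f_k(x) / marginal(x), where marginal(x) = Σ_j π_j·f_j(x).
Component likelihoods at x = 2 clicks out of 11:
  f_I = C(11,2)·0.30^2·0.70^9 = 55·0.09·0.0403536 = 0.19975
  f_II = C(11,2)·0.64^2·0.36^9 = 55·0.4096·0.00010156 = 0.00228794
  f_III = C(11,2)·0.88^2·0.12^9 = 55·0.7744·5.15978e-09 = 2.19765e-07
Prior × likelihood for each component:
  π_I·f_I = 0.15 × 0.19975 = 0.0299626
  π_II·f_II = 0.36 × 0.00228794 = 0.000823659
  π_III·f_III = 0.49 × 2.19765e-07 = 1.07685e-07
Sum: 0.0299626 + 0.000823659 + 1.07685e-07 = 0.0307863
P(Segment II | 2 clicks out of 11) = 0.000823659 / 0.0307863 ≈ 0.0268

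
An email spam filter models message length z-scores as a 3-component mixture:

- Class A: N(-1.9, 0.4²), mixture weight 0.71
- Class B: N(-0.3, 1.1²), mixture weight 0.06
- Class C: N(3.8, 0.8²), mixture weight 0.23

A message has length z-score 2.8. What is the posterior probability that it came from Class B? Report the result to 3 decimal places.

Apply Bayes' rule: the posterior for each component is proportional to its prior times its likelihood at x.
Evaluate each component's likelihood at the observed value:
  f_A = 1.04462e-30
  f_B = 0.00683757
  f_C = 0.228311
Unnormalised posteriors:
  π_A·f_A = 0.71 × 1.04462e-30 = 7.41682e-31
  π_B·f_B = 0.06 × 0.00683757 = 0.000410254
  π_C·f_C = 0.23 × 0.228311 = 0.0525116
Normaliser: 7.41682e-31 + 0.000410254 + 0.0525116 = 0.0529219
P(Class B | x) = 0.000410254 / 0.0529219 ≈ 0.008

0.008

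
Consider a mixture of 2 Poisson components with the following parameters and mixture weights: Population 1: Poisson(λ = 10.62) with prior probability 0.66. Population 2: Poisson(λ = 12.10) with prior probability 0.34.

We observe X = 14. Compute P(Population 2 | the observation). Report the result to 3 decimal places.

0.421

By Bayes' theorem, P(k | x) = P(Z=k) f_k(x) / Σ_j P(Z=j) f_j(x).
Evaluate each component's likelihood at the observed value:
  p_1 = e^(−10.62)·10.62^14/14! = 0.0650321
  p_2 = e^(−12.10)·12.10^14/14! = 0.0919652
Multiply by the mixture weights:
  P(Z=1)·p_1 = 0.66 × 0.0650321 = 0.0429212
  P(Z=2)·p_2 = 0.34 × 0.0919652 = 0.0312682
Sum: 0.0429212 + 0.0312682 = 0.0741893
P(Population 2 | 14) = 0.0312682 / 0.0741893 ≈ 0.421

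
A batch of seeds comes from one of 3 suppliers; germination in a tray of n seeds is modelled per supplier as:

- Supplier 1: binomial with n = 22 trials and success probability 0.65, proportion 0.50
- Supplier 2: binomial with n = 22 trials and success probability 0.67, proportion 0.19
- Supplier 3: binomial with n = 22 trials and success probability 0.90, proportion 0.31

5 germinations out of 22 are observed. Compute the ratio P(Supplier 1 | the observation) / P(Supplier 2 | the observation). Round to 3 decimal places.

Since P(k|x) ∝ π_k f_k(x), the posterior odds are π_i f_i(x) / (π_j f_j(x)).
Binomial probabilities:
  L_1 = C(22,5)·0.65^5·0.35^17 = 26334·0.116029·1.77483e-08 = 5.42301e-05
  L_2 = C(22,5)·0.67^5·0.33^17 = 26334·0.135013·6.52735e-09 = 2.32075e-05
  L_3 = C(22,5)·0.90^5·0.10^17 = 26334·0.59049·1e-17 = 1.555e-13
2.7115e-05 / 4.40942e-06 ≈ 6.149

6.149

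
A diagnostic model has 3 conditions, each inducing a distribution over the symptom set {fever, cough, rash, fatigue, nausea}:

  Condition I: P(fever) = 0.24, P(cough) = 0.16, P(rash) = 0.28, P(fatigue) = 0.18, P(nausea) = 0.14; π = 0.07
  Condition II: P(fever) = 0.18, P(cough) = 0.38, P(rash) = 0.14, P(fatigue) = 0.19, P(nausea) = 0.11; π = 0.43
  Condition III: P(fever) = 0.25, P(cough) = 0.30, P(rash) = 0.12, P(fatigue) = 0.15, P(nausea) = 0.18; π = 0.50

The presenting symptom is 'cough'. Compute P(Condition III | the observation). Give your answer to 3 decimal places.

0.462

By Bayes' theorem, P(k | x) = P(Z=k) f_k(x) / Σ_j P(Z=j) f_j(x).
Evaluate each component's likelihood at the observed value:
  p_I = 0.16
  p_II = 0.38
  p_III = 0.3
Multiply by the mixture weights:
  P(Z=I)·p_I = 0.07 × 0.16 = 0.0112
  P(Z=II)·p_II = 0.43 × 0.38 = 0.1634
  P(Z=III)·p_III = 0.50 × 0.3 = 0.15
Normaliser: 0.0112 + 0.1634 + 0.15 = 0.3246
So the posterior for Condition III is 0.15 / 0.3246 ≈ 0.462.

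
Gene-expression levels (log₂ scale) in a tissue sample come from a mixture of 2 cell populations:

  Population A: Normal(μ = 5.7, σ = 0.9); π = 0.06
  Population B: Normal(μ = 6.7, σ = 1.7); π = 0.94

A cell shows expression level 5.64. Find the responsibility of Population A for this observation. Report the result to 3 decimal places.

0.127

Apply Bayes' rule: the posterior for each component is proportional to its prior times its likelihood at x.
Evaluate each component's likelihood at the observed value:
  p_A = (1/(0.9·√(2π)))·exp(−(5.64−5.7)²/(2·0.9²)) = 0.443269·exp(-0.00222) = 0.442285
  p_B = (1/(1.7·√(2π)))·exp(−(5.64−6.7)²/(2·1.7²)) = 0.234672·exp(-0.19439) = 0.193213
Weight by the priors:
  π_A·p_A = 0.06 × 0.442285 = 0.0265371
  π_B·p_B = 0.94 × 0.193213 = 0.18162
Evidence: 0.0265371 + 0.18162 = 0.208157
P(Population A | x) = 0.0265371 / 0.208157 ≈ 0.127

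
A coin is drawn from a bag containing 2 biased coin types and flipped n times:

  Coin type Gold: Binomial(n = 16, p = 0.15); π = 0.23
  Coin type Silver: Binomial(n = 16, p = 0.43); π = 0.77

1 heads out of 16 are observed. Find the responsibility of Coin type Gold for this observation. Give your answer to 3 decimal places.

0.977

Posterior ∝ prior × likelihood, so P(k | x) ∝ P(Z=k) f_k(x); normalise over all components.
Evaluate each component's likelihood at the observed value:
  L_Gold = 0.20965
  L_Silver = 0.00149869
Prior × likelihood for each component:
  P(Z=Gold)·L_Gold = 0.23 × 0.20965 = 0.0482195
  P(Z=Silver)·L_Silver = 0.77 × 0.00149869 = 0.00115399
Denominator: 0.0482195 + 0.00115399 = 0.0493735
So the posterior for Coin type Gold is 0.0482195 / 0.0493735 ≈ 0.977.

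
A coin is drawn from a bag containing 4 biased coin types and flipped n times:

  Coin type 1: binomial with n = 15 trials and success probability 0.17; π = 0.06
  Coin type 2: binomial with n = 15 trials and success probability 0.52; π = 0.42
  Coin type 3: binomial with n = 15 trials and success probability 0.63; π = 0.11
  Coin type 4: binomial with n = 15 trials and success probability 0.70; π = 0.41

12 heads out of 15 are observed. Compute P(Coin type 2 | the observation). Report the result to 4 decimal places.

Apply Bayes' rule: the posterior for each component is proportional to its prior times its likelihood at x.
Binomial probabilities:
  f_1 = C(15,12)·0.17^12·0.83^3 = 455·5.82622e-10·0.571787 = 1.51577e-07
  f_2 = C(15,12)·0.52^12·0.48^3 = 455·0.000390877·0.110592 = 0.0196687
  f_3 = C(15,12)·0.63^12·0.37^3 = 455·0.00390919·0.050653 = 0.0900955
  f_4 = C(15,12)·0.70^12·0.30^3 = 455·0.0138413·0.027 = 0.17004
Prior × likelihood for each component:
  P(Z=1)·f_1 = 0.06 × 1.51577e-07 = 9.09461e-09
  P(Z=2)·f_2 = 0.42 × 0.0196687 = 0.00826085
  P(Z=3)·f_3 = 0.11 × 0.0900955 = 0.00991051
  P(Z=4)·f_4 = 0.41 × 0.17004 = 0.0697165
Denominator: 9.09461e-09 + 0.00826085 + 0.00991051 + 0.0697165 = 0.0878878
Responsibility of Coin type 2: 0.00826085 / 0.0878878 ≈ 0.0940

0.0940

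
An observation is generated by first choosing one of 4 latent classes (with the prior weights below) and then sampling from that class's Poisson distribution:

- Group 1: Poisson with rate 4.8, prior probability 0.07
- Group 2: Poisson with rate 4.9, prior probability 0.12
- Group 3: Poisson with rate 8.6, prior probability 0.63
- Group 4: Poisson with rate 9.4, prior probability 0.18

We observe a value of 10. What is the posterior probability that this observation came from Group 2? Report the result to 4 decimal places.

0.0205

By Bayes' theorem, P(k | x) = P(Z=k) f_k(x) / Σ_j P(Z=j) f_j(x).
Evaluate each component's likelihood at the observed value:
  L_1 = 0.0147243
  L_2 = 0.016374
  L_3 = 0.112277
  L_4 = 0.122786
Weight by the priors:
  P(Z=1)·L_1 = 0.07 × 0.0147243 = 0.0010307
  P(Z=2)·L_2 = 0.12 × 0.016374 = 0.00196488
  P(Z=3)·L_3 = 0.63 × 0.112277 = 0.0707342
  P(Z=4)·L_4 = 0.18 × 0.122786 = 0.0221014
Denominator: 0.0010307 + 0.00196488 + 0.0707342 + 0.0221014 = 0.0958312
P(Group 2 | 10) ≈ 0.0205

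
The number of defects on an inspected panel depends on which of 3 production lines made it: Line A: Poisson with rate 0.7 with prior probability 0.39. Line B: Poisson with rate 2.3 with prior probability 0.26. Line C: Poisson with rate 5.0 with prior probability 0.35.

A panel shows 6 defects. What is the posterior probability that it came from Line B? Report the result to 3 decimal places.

0.095

By Bayes' theorem, P(k | x) = π_k f_k(x) / Σ_j π_j f_j(x).
Poisson probabilities:
  L_A = e^(−0.7)·0.7^6/6! = 8.11427e-05
  L_B = e^(−2.3)·2.3^6/6! = 0.0206138
  L_C = e^(−5.0)·5.0^6/6! = 0.146223
Prior × likelihood for each component:
  π_A·L_A = 0.39 × 8.11427e-05 = 3.16457e-05
  π_B·L_B = 0.26 × 0.0206138 = 0.00535958
  π_C·L_C = 0.35 × 0.146223 = 0.051178
Marginal: 3.16457e-05 + 0.00535958 + 0.051178 = 0.0565692
So the posterior for Line B is 0.00535958 / 0.0565692 ≈ 0.095.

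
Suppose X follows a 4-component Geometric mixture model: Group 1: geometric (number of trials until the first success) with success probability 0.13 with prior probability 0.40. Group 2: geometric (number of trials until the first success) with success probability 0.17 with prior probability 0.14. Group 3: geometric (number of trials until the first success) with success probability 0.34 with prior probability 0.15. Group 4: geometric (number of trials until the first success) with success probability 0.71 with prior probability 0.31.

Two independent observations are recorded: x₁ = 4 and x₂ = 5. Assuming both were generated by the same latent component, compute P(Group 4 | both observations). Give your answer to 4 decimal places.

The responsibility of component k is w_k f_k(x) divided by Σ_j w_j f_j(x).
Since both observations come from the same component, the likelihood for component k is f_k(x₁)·f_k(x₂).
  p_1 = [0.13·(1−0.13)^3 = 0.13·0.658503 = 0.0856054] × [0.0744767] = 0.00637561
  p_2 = [0.17·(1−0.17)^3 = 0.17·0.571787 = 0.0972038] × [0.0806791] = 0.00784232
  p_3 = [0.34·(1−0.34)^3 = 0.34·0.287496 = 0.0977486] × [0.0645141] = 0.00630617
  p_4 = [0.71·(1−0.71)^3 = 0.71·0.024389 = 0.0173162] × [0.0050217] = 8.69566e-05
Prior × likelihood for each component:
  w_1·p_1 = 0.40 × 0.00637561 = 0.00255024
  w_2·p_2 = 0.14 × 0.00784232 = 0.00109792
  w_3·p_3 = 0.15 × 0.00630617 = 0.000945925
  w_4·p_4 = 0.31 × 8.69566e-05 = 2.69566e-05
Sum: 0.00255024 + 0.00109792 + 0.000945925 + 2.69566e-05 = 0.00462105
Responsibility of Group 4: 2.69566e-05 / 0.00462105 ≈ 0.0058

0.0058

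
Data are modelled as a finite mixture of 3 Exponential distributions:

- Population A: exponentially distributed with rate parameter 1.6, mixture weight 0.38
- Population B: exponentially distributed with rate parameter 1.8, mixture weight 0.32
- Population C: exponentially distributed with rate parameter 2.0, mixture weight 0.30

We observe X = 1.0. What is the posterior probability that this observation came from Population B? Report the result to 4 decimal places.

The responsibility of component k is P(Z=k) f_k(x) divided by Σ_j P(Z=j) f_j(x).
Evaluate each component's likelihood at the observed value:
  L_A = 1.6·e^(−1.6·1.0) = 1.6·e^(−1.6000) = 0.323034
  L_B = 1.8·e^(−1.8·1.0) = 1.8·e^(−1.8000) = 0.297538
  L_C = 2.0·e^(−2.0·1.0) = 2.0·e^(−2.0000) = 0.270671
Prior × likelihood for each component:
  P(Z=A)·L_A = 0.38 × 0.323034 = 0.122753
  P(Z=B)·L_B = 0.32 × 0.297538 = 0.0952122
  P(Z=C)·L_C = 0.30 × 0.270671 = 0.0812012
Denominator: 0.122753 + 0.0952122 + 0.0812012 = 0.299166
So the posterior for Population B is 0.0952122 / 0.299166 ≈ 0.3183.

0.3183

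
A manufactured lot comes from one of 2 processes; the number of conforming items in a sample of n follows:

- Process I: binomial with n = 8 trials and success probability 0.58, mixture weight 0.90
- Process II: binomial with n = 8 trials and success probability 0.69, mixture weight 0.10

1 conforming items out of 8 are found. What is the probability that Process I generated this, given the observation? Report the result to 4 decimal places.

0.9845

Apply Bayes' rule: the posterior for each component is proportional to its prior times its likelihood at x.
Evaluate each component's likelihood at the observed value:
  L_I = C(8,1)·0.58^1·0.42^7 = 8·0.58·0.00230539 = 0.010697
  L_II = C(8,1)·0.69^1·0.31^7 = 8·0.69·0.000275126 = 0.0015187
Multiply by the mixture weights:
  π_I·L_I = 0.90 × 0.010697 = 0.00962732
  π_II·L_II = 0.10 × 0.0015187 = 0.00015187
Sum: 0.00962732 + 0.00015187 = 0.00977919
So the posterior for Process I is 0.00962732 / 0.00977919 ≈ 0.9845.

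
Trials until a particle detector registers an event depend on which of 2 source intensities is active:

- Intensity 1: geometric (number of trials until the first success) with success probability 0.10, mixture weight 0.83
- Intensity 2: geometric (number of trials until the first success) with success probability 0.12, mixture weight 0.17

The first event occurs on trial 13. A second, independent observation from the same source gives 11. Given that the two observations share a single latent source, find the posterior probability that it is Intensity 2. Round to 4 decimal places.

By Bayes' theorem, P(k | x) = π_k f_k(x) / Σ_j π_j f_j(x).
Since both observations come from the same component, the likelihood for component k is f_k(x₁)·f_k(x₂).
  L_1 = [0.10·(1−0.10)^12 = 0.10·0.28243 = 0.028243] × [0.0348678] = 0.000984771
  L_2 = [0.12·(1−0.12)^12 = 0.12·0.215671 = 0.0258805] × [0.0334201] = 0.000864931
Prior × likelihood for each component:
  π_1·L_1 = 0.83 × 0.000984771 = 0.00081736
  π_2·L_2 = 0.17 × 0.000864931 = 0.000147038
Normaliser: 0.00081736 + 0.000147038 = 0.000964398
Responsibility of Intensity 2: 0.000147038 / 0.000964398 ≈ 0.1525

0.1525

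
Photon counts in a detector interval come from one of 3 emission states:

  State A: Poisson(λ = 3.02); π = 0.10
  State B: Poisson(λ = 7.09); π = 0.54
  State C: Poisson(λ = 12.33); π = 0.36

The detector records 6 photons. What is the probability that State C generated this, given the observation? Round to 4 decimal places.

P(component k | x) = π_k·f_k(x) / marginal(x), where marginal(x) = Σ_j π_j·f_j(x).
Poisson probabilities:
  p_A = 0.0514209
  p_B = 0.147027
  p_C = 0.0215573
Weight by the priors:
  π_A·p_A = 0.10 × 0.0514209 = 0.00514209
  π_B·p_B = 0.54 × 0.147027 = 0.0793946
  π_C·p_C = 0.36 × 0.0215573 = 0.00776064
Marginal: 0.00514209 + 0.0793946 + 0.00776064 = 0.0922973
P(State C | data) ≈ 0.0841

0.0841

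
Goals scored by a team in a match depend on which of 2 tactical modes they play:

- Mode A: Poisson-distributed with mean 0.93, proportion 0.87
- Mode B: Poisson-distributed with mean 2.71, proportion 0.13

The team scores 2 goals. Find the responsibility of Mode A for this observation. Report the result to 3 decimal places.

The responsibility of component k is π_k f_k(x) divided by Σ_j π_j f_j(x).
Evaluate each component's likelihood at the observed value:
  f_A = e^(−0.93)·0.93^2/2! = 0.170625
  f_B = e^(−2.71)·2.71^2/2! = 0.244326
Unnormalised posteriors:
  π_A·f_A = 0.87 × 0.170625 = 0.148444
  π_B·f_B = 0.13 × 0.244326 = 0.0317624
Sum: 0.148444 + 0.0317624 = 0.180206
P(Mode A | x) = 0.148444 / 0.180206 ≈ 0.824

0.824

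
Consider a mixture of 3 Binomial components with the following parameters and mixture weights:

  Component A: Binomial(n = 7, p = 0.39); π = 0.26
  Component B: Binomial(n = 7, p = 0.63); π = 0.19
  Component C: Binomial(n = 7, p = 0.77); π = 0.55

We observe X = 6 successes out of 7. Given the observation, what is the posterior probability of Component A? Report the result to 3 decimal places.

Apply Bayes' rule: the posterior for each component is proportional to its prior times its likelihood at x.
Component likelihoods at x = 6 successes out of 7:
  p_A = 0.015025
  p_B = 0.161936
  p_C = 0.33556
Unnormalised posteriors:
  w_A·p_A = 0.26 × 0.015025 = 0.00390651
  w_B·p_B = 0.19 × 0.161936 = 0.0307678
  w_C·p_C = 0.55 × 0.33556 = 0.184558
Evidence: 0.00390651 + 0.0307678 + 0.184558 = 0.219232
So the posterior for Component A is 0.00390651 / 0.219232 ≈ 0.018.

0.018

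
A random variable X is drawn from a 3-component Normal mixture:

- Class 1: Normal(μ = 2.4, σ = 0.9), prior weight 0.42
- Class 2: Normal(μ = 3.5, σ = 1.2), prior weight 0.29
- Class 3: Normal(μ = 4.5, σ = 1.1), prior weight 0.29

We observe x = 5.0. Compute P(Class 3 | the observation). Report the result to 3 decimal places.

0.669

The responsibility of component k is P(Z=k) f_k(x) divided by Σ_j P(Z=j) f_j(x).
Evaluate each component's likelihood at the observed value:
  f_1 = (1/(0.9·√(2π)))·exp(−(5.0−2.4)²/(2·0.9²)) = 0.443269·exp(-4.17284) = 0.00683009
  f_2 = (1/(1.2·√(2π)))·exp(−(5.0−3.5)²/(2·1.2²)) = 0.332452·exp(-0.78125) = 0.152208
  f_3 = (1/(1.1·√(2π)))·exp(−(5.0−4.5)²/(2·1.1²)) = 0.362675·exp(-0.10331) = 0.327079
Multiply by the mixture weights:
  P(Z=1)·f_1 = 0.42 × 0.00683009 = 0.00286864
  P(Z=2)·f_2 = 0.29 × 0.152208 = 0.0441402
  P(Z=3)·f_3 = 0.29 × 0.327079 = 0.0948528
Evidence: 0.00286864 + 0.0441402 + 0.0948528 = 0.141862
Responsibility of Class 3: 0.0948528 / 0.141862 ≈ 0.669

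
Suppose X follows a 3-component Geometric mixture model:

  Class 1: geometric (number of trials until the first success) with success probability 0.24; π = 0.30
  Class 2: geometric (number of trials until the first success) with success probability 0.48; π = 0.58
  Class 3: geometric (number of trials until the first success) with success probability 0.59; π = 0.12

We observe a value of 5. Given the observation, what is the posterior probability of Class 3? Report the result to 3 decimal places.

Apply Bayes' rule: the posterior for each component is proportional to its prior times its likelihood at x.
Component likelihoods at x = 5:
  L_1 = 0.24·(1−0.24)^4 = 0.24·0.333622 = 0.0800692
  L_2 = 0.48·(1−0.48)^4 = 0.48·0.0731162 = 0.0350958
  L_3 = 0.59·(1−0.59)^4 = 0.59·0.0282576 = 0.016672
Prior × likelihood for each component:
  π_1·L_1 = 0.30 × 0.0800692 = 0.0240208
  π_2·L_2 = 0.58 × 0.0350958 = 0.0203555
  π_3·L_3 = 0.12 × 0.016672 = 0.00200064
Normaliser: 0.0240208 + 0.0203555 + 0.00200064 = 0.0463769
Responsibility of Class 3: 0.00200064 / 0.0463769 ≈ 0.043

0.043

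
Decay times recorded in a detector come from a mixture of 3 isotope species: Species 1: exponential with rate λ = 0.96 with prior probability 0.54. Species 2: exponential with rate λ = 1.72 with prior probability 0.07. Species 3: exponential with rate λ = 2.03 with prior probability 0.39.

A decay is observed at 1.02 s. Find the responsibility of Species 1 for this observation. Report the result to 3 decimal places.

0.617

The responsibility of component k is π_k f_k(x) divided by Σ_j π_j f_j(x).
Exponential densities:
  L_1 = 0.360587
  L_2 = 0.297579
  L_3 = 0.256003
Prior × likelihood for each component:
  π_1·L_1 = 0.54 × 0.360587 = 0.194717
  π_2·L_2 = 0.07 × 0.297579 = 0.0208305
  π_3·L_3 = 0.39 × 0.256003 = 0.0998414
Denominator: 0.194717 + 0.0208305 + 0.0998414 = 0.315389
Responsibility of Species 1: 0.194717 / 0.315389 ≈ 0.617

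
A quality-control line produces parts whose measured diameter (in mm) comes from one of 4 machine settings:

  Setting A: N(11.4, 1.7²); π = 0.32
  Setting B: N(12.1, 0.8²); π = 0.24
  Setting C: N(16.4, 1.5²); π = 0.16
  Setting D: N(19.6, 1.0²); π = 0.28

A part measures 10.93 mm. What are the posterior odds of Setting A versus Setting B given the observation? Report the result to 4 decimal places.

1.7597

Only the two components matter; the odds are (π_i f_i(x)) / (π_j f_j(x)).
Normal densities:
  p_A = 0.225872
  p_B = 0.171144
  p_C = 0.000344474
  p_D = 1.89754e-17
Odds = (0.32/0.24) × (0.225872/0.171144) = 1.33333 × 1.31978 ≈ 1.7597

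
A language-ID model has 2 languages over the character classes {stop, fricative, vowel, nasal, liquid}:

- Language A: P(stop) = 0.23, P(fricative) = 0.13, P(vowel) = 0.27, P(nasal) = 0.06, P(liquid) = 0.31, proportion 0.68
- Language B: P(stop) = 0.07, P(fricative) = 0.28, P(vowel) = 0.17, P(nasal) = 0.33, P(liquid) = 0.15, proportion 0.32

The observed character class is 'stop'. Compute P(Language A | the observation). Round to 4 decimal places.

Apply Bayes' rule: the posterior for each component is proportional to its prior times its likelihood at x.
Categorical probabilities:
  f_A = P(stop | comp) = 0.23
  f_B = P(stop | comp) = 0.07
Multiply by the mixture weights:
  w_A·f_A = 0.68 × 0.23 = 0.1564
  w_B·f_B = 0.32 × 0.07 = 0.0224
Normaliser: 0.1564 + 0.0224 = 0.1788
P(Language A | the observation) ≈ 0.8747

0.8747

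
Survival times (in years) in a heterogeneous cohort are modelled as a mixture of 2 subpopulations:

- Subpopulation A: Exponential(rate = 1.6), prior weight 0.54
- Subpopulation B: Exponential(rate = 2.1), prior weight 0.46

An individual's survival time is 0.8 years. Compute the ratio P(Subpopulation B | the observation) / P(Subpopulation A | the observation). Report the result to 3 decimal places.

0.749

The posterior odds equal the prior odds times the likelihood ratio: (π_i/π_j)·(f_i(x)/f_j(x)).
Component likelihoods at x = 0.8 years:
  p_A = 0.44486
  p_B = 0.391385
Odds = (0.46/0.54) × (0.391385/0.44486) = 0.851852 × 0.879795 ≈ 0.749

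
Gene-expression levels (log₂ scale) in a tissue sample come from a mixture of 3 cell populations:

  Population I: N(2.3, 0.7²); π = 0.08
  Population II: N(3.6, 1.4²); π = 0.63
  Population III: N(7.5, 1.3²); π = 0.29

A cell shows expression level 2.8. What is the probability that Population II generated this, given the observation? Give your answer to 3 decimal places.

0.811

The responsibility of component k is π_k f_k(x) divided by Σ_j π_j f_j(x).
Normal densities:
  L_I = (1/(0.7·√(2π)))·exp(−(2.8−2.3)²/(2·0.7²)) = 0.569918·exp(-0.25510) = 0.441593
  L_II = (1/(1.4·√(2π)))·exp(−(2.8−3.6)²/(2·1.4²)) = 0.284959·exp(-0.16327) = 0.242034
  L_III = (1/(1.3·√(2π)))·exp(−(2.8−7.5)²/(2·1.3²)) = 0.306879·exp(-6.53550) = 0.000445281
Weight by the priors:
  π_I·L_I = 0.08 × 0.441593 = 0.0353275
  π_II·L_II = 0.63 × 0.242034 = 0.152482
  π_III·L_III = 0.29 × 0.000445281 = 0.000129131
Evidence: 0.0353275 + 0.152482 + 0.000129131 = 0.187938
Responsibility of Population II: 0.152482 / 0.187938 ≈ 0.811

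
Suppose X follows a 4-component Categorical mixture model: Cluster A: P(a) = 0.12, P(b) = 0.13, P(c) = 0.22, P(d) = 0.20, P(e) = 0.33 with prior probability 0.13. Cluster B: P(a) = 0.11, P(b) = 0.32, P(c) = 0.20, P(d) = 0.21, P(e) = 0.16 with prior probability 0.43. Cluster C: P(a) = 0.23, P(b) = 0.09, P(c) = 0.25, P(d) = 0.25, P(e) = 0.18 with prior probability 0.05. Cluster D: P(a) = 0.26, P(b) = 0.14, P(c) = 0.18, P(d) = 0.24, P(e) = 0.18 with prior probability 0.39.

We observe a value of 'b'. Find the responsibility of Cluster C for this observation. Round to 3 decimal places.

The responsibility of component k is P(Z=k) f_k(x) divided by Σ_j P(Z=j) f_j(x).
Component likelihoods at x = 'b':
  f_A = P(b | comp) = 0.13
  f_B = P(b | comp) = 0.32
  f_C = P(b | comp) = 0.09
  f_D = P(b | comp) = 0.14
Unnormalised posteriors:
  P(Z=A)·f_A = 0.13 × 0.13 = 0.0169
  P(Z=B)·f_B = 0.43 × 0.32 = 0.1376
  P(Z=C)·f_C = 0.05 × 0.09 = 0.0045
  P(Z=D)·f_D = 0.39 × 0.14 = 0.0546
Denominator: 0.0169 + 0.1376 + 0.0045 + 0.0546 = 0.2136
P(Cluster C | x) = 0.0045 / 0.2136 ≈ 0.021

0.021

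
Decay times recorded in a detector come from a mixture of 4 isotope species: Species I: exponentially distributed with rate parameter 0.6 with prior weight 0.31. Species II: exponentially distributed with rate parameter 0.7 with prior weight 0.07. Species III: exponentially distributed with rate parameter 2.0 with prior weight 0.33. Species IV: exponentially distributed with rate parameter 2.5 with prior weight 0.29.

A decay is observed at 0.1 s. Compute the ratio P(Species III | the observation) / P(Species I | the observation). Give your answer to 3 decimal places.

3.085

Posterior odds = (P(Z=i) f_i(x)) / (P(Z=j) f_j(x)); the normalising sum cancels.
Component likelihoods at x = 0.1 s:
  f_I = 0.565059
  f_II = 0.652676
  f_III = 1.63746
  f_IV = 1.947
Odds = (0.33/0.31) × (1.63746/0.565059) = 1.06452 × 2.89786 ≈ 3.085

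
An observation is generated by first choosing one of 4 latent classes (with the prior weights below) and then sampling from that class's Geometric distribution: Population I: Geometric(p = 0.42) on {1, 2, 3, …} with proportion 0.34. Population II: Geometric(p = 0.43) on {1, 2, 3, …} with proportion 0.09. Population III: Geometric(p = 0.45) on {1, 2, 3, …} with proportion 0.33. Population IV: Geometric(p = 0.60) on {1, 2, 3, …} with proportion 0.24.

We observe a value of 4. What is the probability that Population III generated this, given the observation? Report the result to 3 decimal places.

By Bayes' theorem, P(k | x) = π_k f_k(x) / Σ_j π_j f_j(x).
Geometric probabilities:
  f_I = 0.081947
  f_II = 0.079633
  f_III = 0.0748688
  f_IV = 0.0384
Unnormalised posteriors:
  π_I·f_I = 0.34 × 0.081947 = 0.027862
  π_II·f_II = 0.09 × 0.079633 = 0.00716697
  π_III·f_III = 0.33 × 0.0748688 = 0.0247067
  π_IV·f_IV = 0.24 × 0.0384 = 0.009216
Denominator: 0.027862 + 0.00716697 + 0.0247067 + 0.009216 = 0.0689517
P(Population III | data) ≈ 0.358

0.358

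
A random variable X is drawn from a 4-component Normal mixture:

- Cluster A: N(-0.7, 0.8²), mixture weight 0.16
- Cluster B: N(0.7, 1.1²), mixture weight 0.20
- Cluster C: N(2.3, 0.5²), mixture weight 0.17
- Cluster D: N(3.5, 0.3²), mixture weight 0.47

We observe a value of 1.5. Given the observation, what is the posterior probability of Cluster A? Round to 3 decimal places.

0.019

The responsibility of component k is π_k f_k(x) divided by Σ_j π_j f_j(x).
Component likelihoods at x = 1.5:
  p_A = (1/(0.8·√(2π)))·exp(−(1.5−-0.7)²/(2·0.8²)) = 0.498678·exp(-3.78125) = 0.011367
  p_B = (1/(1.1·√(2π)))·exp(−(1.5−0.7)²/(2·1.1²)) = 0.362675·exp(-0.26446) = 0.278396
  p_C = (1/(0.5·√(2π)))·exp(−(1.5−2.3)²/(2·0.5²)) = 0.797885·exp(-1.28000) = 0.221842
  p_D = (1/(0.3·√(2π)))·exp(−(1.5−3.5)²/(2·0.3²)) = 1.329808·exp(-22.22222) = 2.9703e-10
Weight by the priors:
  π_A·p_A = 0.16 × 0.011367 = 0.00181871
  π_B·p_B = 0.20 × 0.278396 = 0.0556792
  π_C·p_C = 0.17 × 0.221842 = 0.0377131
  π_D·p_D = 0.47 × 2.9703e-10 = 1.39604e-10
Sum: 0.00181871 + 0.0556792 + 0.0377131 + 1.39604e-10 = 0.095211
P(Cluster A | 1.5) ≈ 0.019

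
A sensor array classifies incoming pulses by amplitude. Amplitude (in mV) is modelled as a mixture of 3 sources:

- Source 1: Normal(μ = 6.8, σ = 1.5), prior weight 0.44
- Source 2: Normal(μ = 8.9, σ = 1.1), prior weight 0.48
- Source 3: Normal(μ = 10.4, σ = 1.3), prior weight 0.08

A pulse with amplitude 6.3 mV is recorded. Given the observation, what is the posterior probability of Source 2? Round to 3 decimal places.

0.088

The responsibility of component k is w_k f_k(x) divided by Σ_j w_j f_j(x).
Component likelihoods at x = 6.3 mV:
  f_1 = 0.251589
  f_2 = 0.0222006
  f_3 = 0.00212353
Multiply by the mixture weights:
  w_1·f_1 = 0.44 × 0.251589 = 0.110699
  w_2·f_2 = 0.48 × 0.0222006 = 0.0106563
  w_3·f_3 = 0.08 × 0.00212353 = 0.000169882
Evidence: 0.110699 + 0.0106563 + 0.000169882 = 0.121525
So the posterior for Source 2 is 0.0106563 / 0.121525 ≈ 0.088.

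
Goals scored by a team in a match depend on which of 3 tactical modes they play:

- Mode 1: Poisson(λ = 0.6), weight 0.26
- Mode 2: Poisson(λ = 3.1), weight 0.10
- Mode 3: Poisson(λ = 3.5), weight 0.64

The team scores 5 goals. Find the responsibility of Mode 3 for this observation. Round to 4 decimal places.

Posterior ∝ prior × likelihood, so P(k | x) ∝ P(Z=k) f_k(x); normalise over all components.
Poisson probabilities:
  L_1 = e^(−0.6)·0.6^5/5! = 0.00035563
  L_2 = e^(−3.1)·3.1^5/5! = 0.107477
  L_3 = e^(−3.5)·3.5^5/5! = 0.132169
Weight by the priors:
  P(Z=1)·L_1 = 0.26 × 0.00035563 = 9.24638e-05
  P(Z=2)·L_2 = 0.10 × 0.107477 = 0.0107477
  P(Z=3)·L_3 = 0.64 × 0.132169 = 0.0845879
Marginal: 9.24638e-05 + 0.0107477 + 0.0845879 = 0.095428
So the posterior for Mode 3 is 0.0845879 / 0.095428 ≈ 0.8864.

0.8864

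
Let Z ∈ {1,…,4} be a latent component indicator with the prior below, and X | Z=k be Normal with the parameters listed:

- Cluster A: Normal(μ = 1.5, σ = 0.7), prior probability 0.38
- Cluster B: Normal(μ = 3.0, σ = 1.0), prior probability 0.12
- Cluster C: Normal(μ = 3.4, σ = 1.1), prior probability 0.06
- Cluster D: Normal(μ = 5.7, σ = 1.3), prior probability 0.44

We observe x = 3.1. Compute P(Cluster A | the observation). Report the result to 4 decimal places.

0.1546

P(component k | x) = π_k·f_k(x) / marginal(x), where marginal(x) = Σ_j π_j·f_j(x).
Normal densities:
  p_A = (1/(0.7·√(2π)))·exp(−(3.1−1.5)²/(2·0.7²)) = 0.569918·exp(-2.61224) = 0.0418147
  p_B = (1/(1.0·√(2π)))·exp(−(3.1−3.0)²/(2·1.0²)) = 0.398942·exp(-0.00500) = 0.396953
  p_C = (1/(1.1·√(2π)))·exp(−(3.1−3.4)²/(2·1.1²)) = 0.362675·exp(-0.03719) = 0.349435
  p_D = (1/(1.3·√(2π)))·exp(−(3.1−5.7)²/(2·1.3²)) = 0.306879·exp(-2.00000) = 0.0415315
Weight by the priors:
  π_A·p_A = 0.38 × 0.0418147 = 0.0158896
  π_B·p_B = 0.12 × 0.396953 = 0.0476343
  π_C·p_C = 0.06 × 0.349435 = 0.0209661
  π_D·p_D = 0.44 × 0.0415315 = 0.0182739
Evidence: 0.0158896 + 0.0476343 + 0.0209661 + 0.0182739 = 0.102764
So the posterior for Cluster A is 0.0158896 / 0.102764 ≈ 0.1546.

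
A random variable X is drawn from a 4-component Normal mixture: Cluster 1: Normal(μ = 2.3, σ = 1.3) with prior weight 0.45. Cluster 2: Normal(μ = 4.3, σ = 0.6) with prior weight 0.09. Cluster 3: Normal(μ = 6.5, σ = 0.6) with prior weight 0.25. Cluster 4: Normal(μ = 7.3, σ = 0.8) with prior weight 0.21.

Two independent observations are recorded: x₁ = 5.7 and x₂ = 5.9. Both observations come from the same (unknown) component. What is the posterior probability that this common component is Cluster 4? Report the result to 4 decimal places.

The responsibility of component k is π_k f_k(x) divided by Σ_j π_j f_j(x).
Since both observations come from the same component, the likelihood for component k is f_k(x₁)·f_k(x₂).
  L_1 = [(1/(1.3·√(2π)))·exp(−(5.7−2.3)²/(2·1.3²)) = 0.306879·exp(-3.42012) = 0.0100376] × [0.0066335] = 6.65842e-05
  L_2 = [(1/(0.6·√(2π)))·exp(−(5.7−4.3)²/(2·0.6²)) = 0.664904·exp(-2.72222) = 0.0437031] × [0.0189933] = 0.000830067
  L_3 = [(1/(0.6·√(2π)))·exp(−(5.7−6.5)²/(2·0.6²)) = 0.664904·exp(-0.88889) = 0.27335] × [0.403285] = 0.110238
  L_4 = [(1/(0.8·√(2π)))·exp(−(5.7−7.3)²/(2·0.8²)) = 0.498678·exp(-2.00000) = 0.0674887] × [0.107847] = 0.00727843
Unnormalised posteriors:
  π_1·L_1 = 0.45 × 6.65842e-05 = 2.99629e-05
  π_2·L_2 = 0.09 × 0.000830067 = 7.47061e-05
  π_3·L_3 = 0.25 × 0.110238 = 0.0275595
  π_4·L_4 = 0.21 × 0.00727843 = 0.00152847
Marginal: 2.99629e-05 + 7.47061e-05 + 0.0275595 + 0.00152847 = 0.0291926
P(Cluster 4 | x) = 0.00152847 / 0.0291926 ≈ 0.0524

0.0524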